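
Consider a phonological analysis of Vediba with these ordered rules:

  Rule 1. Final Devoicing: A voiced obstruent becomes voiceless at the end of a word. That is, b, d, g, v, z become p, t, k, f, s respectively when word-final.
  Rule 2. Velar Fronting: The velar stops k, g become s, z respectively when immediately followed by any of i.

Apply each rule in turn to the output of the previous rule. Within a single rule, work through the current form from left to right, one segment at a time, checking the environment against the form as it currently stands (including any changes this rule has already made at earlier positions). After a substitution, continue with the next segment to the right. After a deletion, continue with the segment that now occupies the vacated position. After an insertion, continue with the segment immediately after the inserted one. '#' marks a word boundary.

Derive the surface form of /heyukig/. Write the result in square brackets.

Rule 1 Final Devoicing: [heyukig] → [heyukik]
Rule 2 Velar Fronting: [heyukik] → [heyusik]

[heyusik]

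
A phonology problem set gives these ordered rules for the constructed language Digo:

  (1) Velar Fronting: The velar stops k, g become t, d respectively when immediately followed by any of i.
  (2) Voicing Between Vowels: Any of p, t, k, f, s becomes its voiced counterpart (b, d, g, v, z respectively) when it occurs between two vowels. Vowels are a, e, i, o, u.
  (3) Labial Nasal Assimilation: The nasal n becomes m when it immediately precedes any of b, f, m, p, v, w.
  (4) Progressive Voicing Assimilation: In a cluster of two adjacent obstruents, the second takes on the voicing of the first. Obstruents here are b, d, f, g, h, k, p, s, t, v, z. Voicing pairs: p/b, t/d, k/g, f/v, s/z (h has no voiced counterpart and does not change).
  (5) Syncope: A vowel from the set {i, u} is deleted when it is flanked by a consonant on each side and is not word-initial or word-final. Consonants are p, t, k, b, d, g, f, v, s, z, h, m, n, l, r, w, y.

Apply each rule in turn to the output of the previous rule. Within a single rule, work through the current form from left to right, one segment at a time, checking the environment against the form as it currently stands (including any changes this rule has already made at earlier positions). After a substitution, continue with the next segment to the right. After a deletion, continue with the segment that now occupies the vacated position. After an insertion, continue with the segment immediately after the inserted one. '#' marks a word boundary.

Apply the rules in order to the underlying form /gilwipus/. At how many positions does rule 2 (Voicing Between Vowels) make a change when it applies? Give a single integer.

1

(1) Velar Fronting: [gilwipus] → [dilwipus]
(2) Voicing Between Vowels: [dilwipus] → [dilwibus]
(3) Labial Nasal Assimilation: no change — [dilwibus]
(4) Progressive Voicing Assimilation: no change — [dilwibus]
(5) Syncope: [dilwibus] → [dlwbs]
Rule 2 changed 1 position(s).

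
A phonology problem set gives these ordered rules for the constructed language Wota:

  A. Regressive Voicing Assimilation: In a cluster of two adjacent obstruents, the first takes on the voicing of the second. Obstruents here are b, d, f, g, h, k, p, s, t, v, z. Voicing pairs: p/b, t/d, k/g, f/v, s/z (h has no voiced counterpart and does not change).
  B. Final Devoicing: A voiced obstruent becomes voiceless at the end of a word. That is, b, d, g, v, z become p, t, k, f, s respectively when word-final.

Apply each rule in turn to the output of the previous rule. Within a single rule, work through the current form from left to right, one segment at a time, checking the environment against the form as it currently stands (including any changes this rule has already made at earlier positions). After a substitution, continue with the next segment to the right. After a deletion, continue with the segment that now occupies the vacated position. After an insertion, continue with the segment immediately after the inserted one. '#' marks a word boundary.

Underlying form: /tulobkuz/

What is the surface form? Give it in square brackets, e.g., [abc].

[tulopkus]

A Regressive Voicing Assimilation: [tulobkuz] → [tulopkuz]
B Final Devoicing: [tulopkuz] → [tulopkus]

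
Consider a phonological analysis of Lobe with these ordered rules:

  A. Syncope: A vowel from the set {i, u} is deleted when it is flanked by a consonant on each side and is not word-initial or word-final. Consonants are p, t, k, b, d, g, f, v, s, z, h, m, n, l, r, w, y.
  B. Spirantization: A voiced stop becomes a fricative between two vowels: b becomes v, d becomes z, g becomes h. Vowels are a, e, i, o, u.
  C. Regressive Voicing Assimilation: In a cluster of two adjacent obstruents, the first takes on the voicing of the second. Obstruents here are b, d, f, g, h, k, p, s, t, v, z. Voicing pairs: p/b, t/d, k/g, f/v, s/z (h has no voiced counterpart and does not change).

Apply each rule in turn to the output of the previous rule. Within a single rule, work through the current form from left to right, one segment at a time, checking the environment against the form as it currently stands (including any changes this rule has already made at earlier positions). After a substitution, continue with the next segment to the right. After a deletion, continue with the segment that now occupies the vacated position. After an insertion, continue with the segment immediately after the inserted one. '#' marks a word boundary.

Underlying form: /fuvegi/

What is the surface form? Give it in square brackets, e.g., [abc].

[vvehi]

A Syncope: [fuvegi] → [fvegi]
B Spirantization: [fvegi] → [fvehi]
C Regressive Voicing Assimilation: [fvehi] → [vvehi]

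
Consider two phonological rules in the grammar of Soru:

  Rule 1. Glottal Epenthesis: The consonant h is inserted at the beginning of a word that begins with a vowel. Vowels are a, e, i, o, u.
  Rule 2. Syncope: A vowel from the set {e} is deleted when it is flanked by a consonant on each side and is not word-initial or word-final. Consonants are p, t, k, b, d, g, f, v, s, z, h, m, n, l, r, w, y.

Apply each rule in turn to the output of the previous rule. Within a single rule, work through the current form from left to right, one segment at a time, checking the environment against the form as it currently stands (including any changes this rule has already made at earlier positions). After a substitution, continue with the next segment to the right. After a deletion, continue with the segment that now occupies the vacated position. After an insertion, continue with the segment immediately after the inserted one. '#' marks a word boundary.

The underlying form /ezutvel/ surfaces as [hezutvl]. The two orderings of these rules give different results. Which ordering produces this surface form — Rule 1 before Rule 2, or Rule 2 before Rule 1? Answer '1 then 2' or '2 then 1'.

Order 1 then 2:
  1 Glottal Epenthesis: [ezutvel] → [hezutvel]
  2 Syncope: [hezutvel] → [hzutvl]
  result: [hzutvl]
Order 2 then 1:
  2 Syncope: [ezutvel] → [ezutvl]
  1 Glottal Epenthesis: [ezutvl] → [hezutvl]
  result: [hezutvl]

2 then 1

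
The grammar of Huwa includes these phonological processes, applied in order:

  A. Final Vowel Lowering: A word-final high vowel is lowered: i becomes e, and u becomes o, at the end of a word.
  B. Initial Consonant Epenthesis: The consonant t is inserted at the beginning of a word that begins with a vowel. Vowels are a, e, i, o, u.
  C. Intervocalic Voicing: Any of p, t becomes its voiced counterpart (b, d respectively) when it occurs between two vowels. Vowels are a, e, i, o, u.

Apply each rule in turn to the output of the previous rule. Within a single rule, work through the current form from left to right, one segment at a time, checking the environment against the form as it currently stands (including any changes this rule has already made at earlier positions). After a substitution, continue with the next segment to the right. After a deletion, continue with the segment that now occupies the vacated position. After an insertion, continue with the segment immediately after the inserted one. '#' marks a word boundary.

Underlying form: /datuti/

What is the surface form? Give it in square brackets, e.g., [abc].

A Final Vowel Lowering: [datuti] → [datute]
B Initial Consonant Epenthesis: no change — [datute]
C Intervocalic Voicing: [datute] → [dadude]

[dadude]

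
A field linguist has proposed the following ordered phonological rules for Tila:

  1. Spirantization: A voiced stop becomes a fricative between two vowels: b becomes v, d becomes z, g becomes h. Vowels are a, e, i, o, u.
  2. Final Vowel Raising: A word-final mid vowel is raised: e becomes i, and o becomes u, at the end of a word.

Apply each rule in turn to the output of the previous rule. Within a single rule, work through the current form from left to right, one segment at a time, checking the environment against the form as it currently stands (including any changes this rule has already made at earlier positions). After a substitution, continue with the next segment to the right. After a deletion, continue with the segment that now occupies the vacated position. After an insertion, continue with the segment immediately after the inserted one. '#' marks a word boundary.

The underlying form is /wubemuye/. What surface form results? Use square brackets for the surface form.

[wuvemuyi]

1 Spirantization: [wubemuye] → [wuvemuye]
2 Final Vowel Raising: [wuvemuye] → [wuvemuyi]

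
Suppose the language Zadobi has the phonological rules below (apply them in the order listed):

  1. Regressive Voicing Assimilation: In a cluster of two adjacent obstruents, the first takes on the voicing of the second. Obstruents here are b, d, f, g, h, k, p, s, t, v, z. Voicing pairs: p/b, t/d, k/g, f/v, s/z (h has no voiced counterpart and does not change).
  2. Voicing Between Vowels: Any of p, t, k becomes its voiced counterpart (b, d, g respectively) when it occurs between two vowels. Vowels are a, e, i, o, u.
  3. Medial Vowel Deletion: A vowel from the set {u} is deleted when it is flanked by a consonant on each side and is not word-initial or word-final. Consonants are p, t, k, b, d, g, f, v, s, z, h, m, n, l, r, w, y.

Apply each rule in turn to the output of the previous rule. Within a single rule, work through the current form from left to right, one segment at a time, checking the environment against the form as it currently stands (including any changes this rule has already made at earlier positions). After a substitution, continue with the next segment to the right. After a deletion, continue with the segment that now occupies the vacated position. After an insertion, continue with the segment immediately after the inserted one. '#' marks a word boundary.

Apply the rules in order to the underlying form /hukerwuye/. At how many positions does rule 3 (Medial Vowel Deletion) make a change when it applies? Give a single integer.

2

1 Regressive Voicing Assimilation: no change — [hukerwuye]
2 Voicing Between Vowels: [hukerwuye] → [hugerwuye]
3 Medial Vowel Deletion: [hugerwuye] → [hgerwye]
Rule 3 changed 2 position(s).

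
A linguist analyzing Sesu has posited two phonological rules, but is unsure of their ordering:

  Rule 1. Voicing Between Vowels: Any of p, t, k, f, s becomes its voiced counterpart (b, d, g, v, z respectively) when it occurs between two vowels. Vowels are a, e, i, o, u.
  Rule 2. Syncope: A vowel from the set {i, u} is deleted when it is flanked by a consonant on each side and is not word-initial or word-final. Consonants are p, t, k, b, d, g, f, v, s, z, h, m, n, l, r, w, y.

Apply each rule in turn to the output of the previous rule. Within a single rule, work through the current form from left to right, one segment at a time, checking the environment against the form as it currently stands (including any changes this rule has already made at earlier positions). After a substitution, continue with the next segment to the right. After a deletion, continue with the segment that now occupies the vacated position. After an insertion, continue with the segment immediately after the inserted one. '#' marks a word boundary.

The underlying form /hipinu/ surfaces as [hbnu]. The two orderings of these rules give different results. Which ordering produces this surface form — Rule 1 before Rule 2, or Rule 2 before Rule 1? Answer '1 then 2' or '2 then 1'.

1 then 2

Order 1 then 2:
  1 Voicing Between Vowels: [hipinu] → [hibinu]
  2 Syncope: [hibinu] → [hbnu]
  result: [hbnu]
Order 2 then 1:
  2 Syncope: [hipinu] → [hpnu]
  1 Voicing Between Vowels: no change — [hpnu]
  result: [hpnu]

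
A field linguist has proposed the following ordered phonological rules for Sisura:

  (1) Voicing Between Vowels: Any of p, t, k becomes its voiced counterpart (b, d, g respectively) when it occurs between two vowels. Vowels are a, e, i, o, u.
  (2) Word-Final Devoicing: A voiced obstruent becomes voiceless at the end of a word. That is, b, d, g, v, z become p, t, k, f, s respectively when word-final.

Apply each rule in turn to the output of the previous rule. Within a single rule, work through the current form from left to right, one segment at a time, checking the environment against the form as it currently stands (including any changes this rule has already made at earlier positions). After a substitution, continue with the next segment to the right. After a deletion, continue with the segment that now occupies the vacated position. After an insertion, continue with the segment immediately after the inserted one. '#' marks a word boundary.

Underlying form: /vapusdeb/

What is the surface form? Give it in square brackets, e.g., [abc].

[vabusdep]

(1) Voicing Between Vowels: [vapusdeb] → [vabusdeb]
(2) Word-Final Devoicing: [vabusdeb] → [vabusdep]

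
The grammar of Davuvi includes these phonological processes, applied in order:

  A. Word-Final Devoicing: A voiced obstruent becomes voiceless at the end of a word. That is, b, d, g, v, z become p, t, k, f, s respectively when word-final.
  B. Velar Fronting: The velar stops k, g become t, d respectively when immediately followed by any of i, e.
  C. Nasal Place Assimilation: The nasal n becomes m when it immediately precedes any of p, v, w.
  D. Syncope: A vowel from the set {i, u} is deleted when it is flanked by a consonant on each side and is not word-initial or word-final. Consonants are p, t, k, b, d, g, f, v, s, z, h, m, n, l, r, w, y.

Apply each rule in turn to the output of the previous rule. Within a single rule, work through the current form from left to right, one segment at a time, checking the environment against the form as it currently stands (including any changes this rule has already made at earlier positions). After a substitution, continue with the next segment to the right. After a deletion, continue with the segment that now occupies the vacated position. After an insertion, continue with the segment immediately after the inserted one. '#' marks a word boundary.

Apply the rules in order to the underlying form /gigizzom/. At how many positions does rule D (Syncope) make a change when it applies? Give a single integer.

2

A Word-Final Devoicing: no change — [gigizzom]
B Velar Fronting: [gigizzom] → [didizzom]
C Nasal Place Assimilation: no change — [didizzom]
D Syncope: [didizzom] → [ddzzom]
Rule D changed 2 position(s).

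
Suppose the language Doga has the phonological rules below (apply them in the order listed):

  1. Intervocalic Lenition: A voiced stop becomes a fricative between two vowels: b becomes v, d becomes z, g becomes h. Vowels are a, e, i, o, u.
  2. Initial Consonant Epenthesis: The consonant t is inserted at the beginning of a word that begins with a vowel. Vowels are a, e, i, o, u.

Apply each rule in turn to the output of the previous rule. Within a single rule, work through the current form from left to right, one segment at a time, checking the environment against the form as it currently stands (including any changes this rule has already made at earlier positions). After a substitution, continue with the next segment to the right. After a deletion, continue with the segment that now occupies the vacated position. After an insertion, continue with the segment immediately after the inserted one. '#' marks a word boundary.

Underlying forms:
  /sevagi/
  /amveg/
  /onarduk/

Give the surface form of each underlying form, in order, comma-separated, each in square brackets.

/sevagi/:
  1 Intervocalic Lenition: [sevagi] → [sevahi]
  2 Initial Consonant Epenthesis: no change — [sevahi]
/amveg/:
  1 Intervocalic Lenition: no change — [amveg]
  2 Initial Consonant Epenthesis: [amveg] → [tamveg]
/onarduk/:
  1 Intervocalic Lenition: no change — [onarduk]
  2 Initial Consonant Epenthesis: [onarduk] → [tonarduk]

[sevahi], [tamveg], [tonarduk]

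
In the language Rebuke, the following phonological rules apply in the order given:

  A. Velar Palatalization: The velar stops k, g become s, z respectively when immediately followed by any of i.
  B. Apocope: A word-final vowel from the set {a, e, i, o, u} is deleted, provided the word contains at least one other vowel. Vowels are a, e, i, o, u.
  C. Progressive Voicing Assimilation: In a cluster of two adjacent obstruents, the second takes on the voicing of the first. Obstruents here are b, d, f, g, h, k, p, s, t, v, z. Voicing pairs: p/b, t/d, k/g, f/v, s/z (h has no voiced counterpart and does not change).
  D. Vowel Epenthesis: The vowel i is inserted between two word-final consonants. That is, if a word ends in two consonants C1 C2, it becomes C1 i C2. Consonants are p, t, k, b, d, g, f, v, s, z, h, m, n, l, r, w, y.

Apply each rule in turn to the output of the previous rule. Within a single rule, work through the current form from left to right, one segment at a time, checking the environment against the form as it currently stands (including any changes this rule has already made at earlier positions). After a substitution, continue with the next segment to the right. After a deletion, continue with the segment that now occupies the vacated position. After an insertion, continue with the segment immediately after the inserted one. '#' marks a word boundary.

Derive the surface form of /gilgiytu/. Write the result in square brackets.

[zilziyit]

A Velar Palatalization: [gilgiytu] → [zilziytu]
B Apocope: [zilziytu] → [zilziyt]
C Progressive Voicing Assimilation: no change — [zilziyt]
D Vowel Epenthesis: [zilziyt] → [zilziyit]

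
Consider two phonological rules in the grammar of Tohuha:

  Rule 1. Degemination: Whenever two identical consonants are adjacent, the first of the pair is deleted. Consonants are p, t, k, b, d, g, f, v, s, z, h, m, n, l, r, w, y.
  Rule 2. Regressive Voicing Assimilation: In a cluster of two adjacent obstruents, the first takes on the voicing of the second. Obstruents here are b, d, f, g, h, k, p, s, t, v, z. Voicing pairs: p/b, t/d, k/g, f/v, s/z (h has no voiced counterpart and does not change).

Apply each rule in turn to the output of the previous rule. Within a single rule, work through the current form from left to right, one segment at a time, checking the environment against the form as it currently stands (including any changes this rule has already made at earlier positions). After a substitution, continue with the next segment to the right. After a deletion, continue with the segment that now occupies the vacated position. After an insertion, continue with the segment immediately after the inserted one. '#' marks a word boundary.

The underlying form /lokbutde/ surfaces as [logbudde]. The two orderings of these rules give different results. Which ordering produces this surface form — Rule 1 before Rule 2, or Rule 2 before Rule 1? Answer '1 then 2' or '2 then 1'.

1 then 2

Order 1 then 2:
  1 Degemination: no change — [lokbutde]
  2 Regressive Voicing Assimilation: [lokbutde] → [logbudde]
  result: [logbudde]
Order 2 then 1:
  2 Regressive Voicing Assimilation: [lokbutde] → [logbudde]
  1 Degemination: [logbudde] → [logbude]
  result: [logbude]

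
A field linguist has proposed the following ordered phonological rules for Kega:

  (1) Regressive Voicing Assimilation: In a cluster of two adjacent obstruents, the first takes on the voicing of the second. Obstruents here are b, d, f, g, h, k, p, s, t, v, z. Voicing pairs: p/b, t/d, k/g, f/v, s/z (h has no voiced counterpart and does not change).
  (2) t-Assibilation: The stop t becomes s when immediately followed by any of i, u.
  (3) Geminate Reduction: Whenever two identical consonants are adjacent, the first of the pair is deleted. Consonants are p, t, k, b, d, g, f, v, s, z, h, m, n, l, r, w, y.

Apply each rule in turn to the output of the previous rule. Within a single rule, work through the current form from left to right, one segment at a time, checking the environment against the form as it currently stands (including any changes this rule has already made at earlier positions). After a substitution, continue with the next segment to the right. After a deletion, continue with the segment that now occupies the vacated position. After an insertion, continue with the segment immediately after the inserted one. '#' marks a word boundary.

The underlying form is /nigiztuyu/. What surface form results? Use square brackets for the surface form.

[nigisuyu]

(1) Regressive Voicing Assimilation: [nigiztuyu] → [nigistuyu]
(2) t-Assibilation: [nigistuyu] → [nigissuyu]
(3) Geminate Reduction: [nigissuyu] → [nigisuyu]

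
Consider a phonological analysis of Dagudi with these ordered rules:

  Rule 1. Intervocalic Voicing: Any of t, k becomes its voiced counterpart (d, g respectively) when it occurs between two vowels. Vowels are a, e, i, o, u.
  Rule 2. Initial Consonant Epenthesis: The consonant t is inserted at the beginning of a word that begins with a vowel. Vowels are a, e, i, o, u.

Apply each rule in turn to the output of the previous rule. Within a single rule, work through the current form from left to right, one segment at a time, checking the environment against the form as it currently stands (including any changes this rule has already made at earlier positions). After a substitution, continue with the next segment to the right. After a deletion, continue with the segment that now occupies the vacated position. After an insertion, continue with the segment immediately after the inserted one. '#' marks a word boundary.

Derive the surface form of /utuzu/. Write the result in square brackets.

Rule 1 Intervocalic Voicing: [utuzu] → [uduzu]
Rule 2 Initial Consonant Epenthesis: [uduzu] → [tuduzu]

[tuduzu]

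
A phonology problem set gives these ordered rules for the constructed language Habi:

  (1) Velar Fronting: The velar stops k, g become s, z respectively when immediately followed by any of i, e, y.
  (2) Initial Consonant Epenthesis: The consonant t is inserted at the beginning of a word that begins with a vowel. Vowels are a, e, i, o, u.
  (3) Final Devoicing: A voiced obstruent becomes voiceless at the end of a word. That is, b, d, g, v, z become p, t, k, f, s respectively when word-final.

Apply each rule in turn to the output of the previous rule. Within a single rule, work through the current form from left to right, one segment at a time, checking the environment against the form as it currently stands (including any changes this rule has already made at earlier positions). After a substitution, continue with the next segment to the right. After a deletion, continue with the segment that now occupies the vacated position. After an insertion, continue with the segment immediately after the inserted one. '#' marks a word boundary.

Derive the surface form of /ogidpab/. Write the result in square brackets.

(1) Velar Fronting: [ogidpab] → [ozidpab]
(2) Initial Consonant Epenthesis: [ozidpab] → [tozidpab]
(3) Final Devoicing: [tozidpab] → [tozidpap]

[tozidpap]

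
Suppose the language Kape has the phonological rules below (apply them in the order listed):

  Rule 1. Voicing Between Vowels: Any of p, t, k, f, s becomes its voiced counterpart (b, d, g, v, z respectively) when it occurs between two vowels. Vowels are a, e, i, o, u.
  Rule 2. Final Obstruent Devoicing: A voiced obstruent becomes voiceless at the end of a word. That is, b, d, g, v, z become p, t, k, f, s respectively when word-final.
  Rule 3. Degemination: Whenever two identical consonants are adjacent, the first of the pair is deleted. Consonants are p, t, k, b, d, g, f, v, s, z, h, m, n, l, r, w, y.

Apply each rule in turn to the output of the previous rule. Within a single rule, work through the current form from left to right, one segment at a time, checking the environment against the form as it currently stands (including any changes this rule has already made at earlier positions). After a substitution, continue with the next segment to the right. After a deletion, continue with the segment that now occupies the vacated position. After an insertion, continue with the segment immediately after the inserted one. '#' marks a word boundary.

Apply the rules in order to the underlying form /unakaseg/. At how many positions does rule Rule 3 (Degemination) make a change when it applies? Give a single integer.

Rule 1 Voicing Between Vowels: [unakaseg] → [unagazeg]
Rule 2 Final Obstruent Devoicing: [unagazeg] → [unagazek]
Rule 3 Degemination: no change — [unagazek]
Rule Rule 3 changed 0 position(s).

0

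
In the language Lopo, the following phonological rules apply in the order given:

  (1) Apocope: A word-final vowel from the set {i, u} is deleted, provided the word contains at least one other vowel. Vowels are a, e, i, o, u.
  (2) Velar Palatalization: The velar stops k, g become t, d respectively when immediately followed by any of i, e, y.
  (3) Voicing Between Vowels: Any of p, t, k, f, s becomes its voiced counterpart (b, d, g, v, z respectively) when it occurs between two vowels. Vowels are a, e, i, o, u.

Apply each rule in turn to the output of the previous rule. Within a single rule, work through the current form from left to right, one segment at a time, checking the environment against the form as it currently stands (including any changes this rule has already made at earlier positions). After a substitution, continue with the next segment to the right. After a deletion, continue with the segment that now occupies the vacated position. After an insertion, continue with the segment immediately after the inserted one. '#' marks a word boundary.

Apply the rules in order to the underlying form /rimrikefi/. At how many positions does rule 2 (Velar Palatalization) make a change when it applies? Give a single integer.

(1) Apocope: [rimrikefi] → [rimrikef]
(2) Velar Palatalization: [rimrikef] → [rimritef]
(3) Voicing Between Vowels: [rimritef] → [rimridef]
Rule 2 changed 1 position(s).

1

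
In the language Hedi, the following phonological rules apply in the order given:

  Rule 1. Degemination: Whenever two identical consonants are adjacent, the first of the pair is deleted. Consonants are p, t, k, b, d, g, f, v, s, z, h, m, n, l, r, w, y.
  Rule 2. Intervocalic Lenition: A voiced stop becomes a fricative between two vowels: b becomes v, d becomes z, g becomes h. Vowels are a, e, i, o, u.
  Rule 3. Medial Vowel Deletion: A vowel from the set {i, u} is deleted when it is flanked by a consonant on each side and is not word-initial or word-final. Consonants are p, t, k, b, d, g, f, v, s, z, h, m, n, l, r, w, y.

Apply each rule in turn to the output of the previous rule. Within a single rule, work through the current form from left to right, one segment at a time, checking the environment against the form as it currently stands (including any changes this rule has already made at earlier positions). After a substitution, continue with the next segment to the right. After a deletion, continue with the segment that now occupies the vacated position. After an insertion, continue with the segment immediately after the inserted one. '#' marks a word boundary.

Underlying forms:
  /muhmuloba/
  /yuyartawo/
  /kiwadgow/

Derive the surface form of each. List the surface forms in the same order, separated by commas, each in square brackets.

[mhmlova], [yyartawo], [kwadgow]

/muhmuloba/:
  Rule 1 Degemination: no change — [muhmuloba]
  Rule 2 Intervocalic Lenition: [muhmuloba] → [muhmulova]
  Rule 3 Medial Vowel Deletion: [muhmulova] → [mhmlova]
/yuyartawo/:
  Rule 1 Degemination: no change — [yuyartawo]
  Rule 2 Intervocalic Lenition: no change — [yuyartawo]
  Rule 3 Medial Vowel Deletion: [yuyartawo] → [yyartawo]
/kiwadgow/:
  Rule 1 Degemination: no change — [kiwadgow]
  Rule 2 Intervocalic Lenition: no change — [kiwadgow]
  Rule 3 Medial Vowel Deletion: [kiwadgow] → [kwadgow]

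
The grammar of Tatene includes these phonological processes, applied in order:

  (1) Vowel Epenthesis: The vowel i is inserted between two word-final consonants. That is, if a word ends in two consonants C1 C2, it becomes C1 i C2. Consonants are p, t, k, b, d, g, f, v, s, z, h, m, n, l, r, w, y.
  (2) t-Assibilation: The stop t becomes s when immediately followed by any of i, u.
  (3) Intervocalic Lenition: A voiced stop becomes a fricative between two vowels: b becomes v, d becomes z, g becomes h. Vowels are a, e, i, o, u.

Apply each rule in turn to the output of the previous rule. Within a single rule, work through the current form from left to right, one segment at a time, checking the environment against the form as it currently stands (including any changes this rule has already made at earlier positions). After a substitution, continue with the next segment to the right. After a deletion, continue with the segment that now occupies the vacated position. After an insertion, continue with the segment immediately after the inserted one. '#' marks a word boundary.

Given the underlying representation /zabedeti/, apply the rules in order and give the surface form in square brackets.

[zavezesi]

(1) Vowel Epenthesis: no change — [zabedeti]
(2) t-Assibilation: [zabedeti] → [zabedesi]
(3) Intervocalic Lenition: [zabedesi] → [zavezesi]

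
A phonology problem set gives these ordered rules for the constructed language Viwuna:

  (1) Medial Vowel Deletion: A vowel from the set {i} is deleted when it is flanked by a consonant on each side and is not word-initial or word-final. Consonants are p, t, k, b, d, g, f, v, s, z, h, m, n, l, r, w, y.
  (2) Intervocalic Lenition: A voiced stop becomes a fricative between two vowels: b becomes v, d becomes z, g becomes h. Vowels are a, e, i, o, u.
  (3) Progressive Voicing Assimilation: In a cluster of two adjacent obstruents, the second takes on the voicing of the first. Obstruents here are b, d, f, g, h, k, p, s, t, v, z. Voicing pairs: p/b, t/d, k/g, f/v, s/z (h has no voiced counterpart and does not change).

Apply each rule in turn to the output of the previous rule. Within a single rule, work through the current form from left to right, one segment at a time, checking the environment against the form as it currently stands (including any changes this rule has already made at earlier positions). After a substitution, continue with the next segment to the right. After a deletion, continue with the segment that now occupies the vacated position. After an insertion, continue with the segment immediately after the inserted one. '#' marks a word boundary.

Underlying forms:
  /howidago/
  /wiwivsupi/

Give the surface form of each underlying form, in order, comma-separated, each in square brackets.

/howidago/:
  (1) Medial Vowel Deletion: [howidago] → [howdago]
  (2) Intervocalic Lenition: [howdago] → [howdaho]
  (3) Progressive Voicing Assimilation: no change — [howdaho]
/wiwivsupi/:
  (1) Medial Vowel Deletion: [wiwivsupi] → [wwvsupi]
  (2) Intervocalic Lenition: no change — [wwvsupi]
  (3) Progressive Voicing Assimilation: [wwvsupi] → [wwvzupi]

[howdaho], [wwvzupi]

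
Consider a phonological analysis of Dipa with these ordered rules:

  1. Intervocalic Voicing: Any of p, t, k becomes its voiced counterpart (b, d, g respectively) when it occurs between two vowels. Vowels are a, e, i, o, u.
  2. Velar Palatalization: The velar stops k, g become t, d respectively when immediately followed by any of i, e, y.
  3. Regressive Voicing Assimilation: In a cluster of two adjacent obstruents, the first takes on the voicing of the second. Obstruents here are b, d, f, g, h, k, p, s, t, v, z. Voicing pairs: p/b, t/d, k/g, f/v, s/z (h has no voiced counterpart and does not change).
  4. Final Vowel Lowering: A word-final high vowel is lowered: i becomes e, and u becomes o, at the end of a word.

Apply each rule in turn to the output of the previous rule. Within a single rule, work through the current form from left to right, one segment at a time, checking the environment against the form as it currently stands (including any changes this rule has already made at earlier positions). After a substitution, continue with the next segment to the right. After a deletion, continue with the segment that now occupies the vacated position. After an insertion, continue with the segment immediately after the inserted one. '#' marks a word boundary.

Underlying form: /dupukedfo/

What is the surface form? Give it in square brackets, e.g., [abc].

1 Intervocalic Voicing: [dupukedfo] → [dubugedfo]
2 Velar Palatalization: [dubugedfo] → [dubudedfo]
3 Regressive Voicing Assimilation: [dubudedfo] → [dubudetfo]
4 Final Vowel Lowering: no change — [dubudetfo]

[dubudetfo]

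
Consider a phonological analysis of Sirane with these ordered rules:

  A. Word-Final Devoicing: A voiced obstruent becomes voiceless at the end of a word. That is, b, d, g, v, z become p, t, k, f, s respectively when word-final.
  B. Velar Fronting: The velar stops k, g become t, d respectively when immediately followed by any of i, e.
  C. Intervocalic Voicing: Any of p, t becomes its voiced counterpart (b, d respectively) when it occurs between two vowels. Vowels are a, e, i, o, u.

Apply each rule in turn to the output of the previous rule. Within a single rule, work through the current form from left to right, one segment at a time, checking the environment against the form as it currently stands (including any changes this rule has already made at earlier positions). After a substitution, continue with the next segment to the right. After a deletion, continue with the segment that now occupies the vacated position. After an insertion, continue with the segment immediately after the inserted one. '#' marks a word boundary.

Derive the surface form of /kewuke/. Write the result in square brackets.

A Word-Final Devoicing: no change — [kewuke]
B Velar Fronting: [kewuke] → [tewute]
C Intervocalic Voicing: [tewute] → [tewude]

[tewude]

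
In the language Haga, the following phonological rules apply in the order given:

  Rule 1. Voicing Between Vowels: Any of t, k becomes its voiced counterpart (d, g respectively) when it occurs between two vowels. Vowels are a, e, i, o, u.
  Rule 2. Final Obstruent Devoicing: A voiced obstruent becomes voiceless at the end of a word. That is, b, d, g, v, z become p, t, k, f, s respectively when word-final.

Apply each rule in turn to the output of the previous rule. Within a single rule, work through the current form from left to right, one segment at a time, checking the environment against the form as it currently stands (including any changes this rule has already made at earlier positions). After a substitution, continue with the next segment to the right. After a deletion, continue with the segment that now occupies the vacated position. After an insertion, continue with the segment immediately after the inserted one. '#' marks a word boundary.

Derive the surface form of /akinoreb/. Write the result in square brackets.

Rule 1 Voicing Between Vowels: [akinoreb] → [aginoreb]
Rule 2 Final Obstruent Devoicing: [aginoreb] → [aginorep]

[aginorep]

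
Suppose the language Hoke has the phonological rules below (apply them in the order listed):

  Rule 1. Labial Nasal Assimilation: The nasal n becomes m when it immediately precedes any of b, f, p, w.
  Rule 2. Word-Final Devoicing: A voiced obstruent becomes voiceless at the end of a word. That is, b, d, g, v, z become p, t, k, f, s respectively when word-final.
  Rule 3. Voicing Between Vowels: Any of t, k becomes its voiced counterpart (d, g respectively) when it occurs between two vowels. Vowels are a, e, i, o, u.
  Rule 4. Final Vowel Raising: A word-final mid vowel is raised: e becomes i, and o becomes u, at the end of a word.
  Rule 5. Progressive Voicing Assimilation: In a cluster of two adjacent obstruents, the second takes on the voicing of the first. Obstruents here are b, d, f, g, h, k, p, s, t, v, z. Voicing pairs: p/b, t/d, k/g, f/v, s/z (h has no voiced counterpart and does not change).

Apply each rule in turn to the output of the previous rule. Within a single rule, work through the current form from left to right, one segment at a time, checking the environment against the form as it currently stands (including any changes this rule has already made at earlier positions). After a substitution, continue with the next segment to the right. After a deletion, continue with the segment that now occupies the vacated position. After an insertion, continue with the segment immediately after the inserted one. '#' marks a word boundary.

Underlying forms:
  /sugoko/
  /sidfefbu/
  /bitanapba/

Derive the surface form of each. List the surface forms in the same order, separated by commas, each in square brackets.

[sugogu], [sidvefpu], [bidanappa]

/sugoko/:
  Rule 1 Labial Nasal Assimilation: no change — [sugoko]
  Rule 2 Word-Final Devoicing: no change — [sugoko]
  Rule 3 Voicing Between Vowels: [sugoko] → [sugogo]
  Rule 4 Final Vowel Raising: [sugogo] → [sugogu]
  Rule 5 Progressive Voicing Assimilation: no change — [sugogu]
/sidfefbu/:
  Rule 1 Labial Nasal Assimilation: no change — [sidfefbu]
  Rule 2 Word-Final Devoicing: no change — [sidfefbu]
  Rule 3 Voicing Between Vowels: no change — [sidfefbu]
  Rule 4 Final Vowel Raising: no change — [sidfefbu]
  Rule 5 Progressive Voicing Assimilation: [sidfefbu] → [sidvefpu]
/bitanapba/:
  Rule 1 Labial Nasal Assimilation: no change — [bitanapba]
  Rule 2 Word-Final Devoicing: no change — [bitanapba]
  Rule 3 Voicing Between Vowels: [bitanapba] → [bidanapba]
  Rule 4 Final Vowel Raising: no change — [bidanapba]
  Rule 5 Progressive Voicing Assimilation: [bidanapba] → [bidanappa]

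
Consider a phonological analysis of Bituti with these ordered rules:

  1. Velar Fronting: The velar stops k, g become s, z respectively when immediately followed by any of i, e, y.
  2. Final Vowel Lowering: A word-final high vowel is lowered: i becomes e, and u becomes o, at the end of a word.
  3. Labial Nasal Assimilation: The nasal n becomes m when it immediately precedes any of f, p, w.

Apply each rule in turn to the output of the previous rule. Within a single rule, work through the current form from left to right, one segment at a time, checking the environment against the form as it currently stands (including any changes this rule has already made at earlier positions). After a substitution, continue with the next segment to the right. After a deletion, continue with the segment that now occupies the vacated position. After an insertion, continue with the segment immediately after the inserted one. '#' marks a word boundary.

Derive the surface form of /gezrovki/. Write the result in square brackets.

1 Velar Fronting: [gezrovki] → [zezrovsi]
2 Final Vowel Lowering: [zezrovsi] → [zezrovse]
3 Labial Nasal Assimilation: no change — [zezrovse]

[zezrovse]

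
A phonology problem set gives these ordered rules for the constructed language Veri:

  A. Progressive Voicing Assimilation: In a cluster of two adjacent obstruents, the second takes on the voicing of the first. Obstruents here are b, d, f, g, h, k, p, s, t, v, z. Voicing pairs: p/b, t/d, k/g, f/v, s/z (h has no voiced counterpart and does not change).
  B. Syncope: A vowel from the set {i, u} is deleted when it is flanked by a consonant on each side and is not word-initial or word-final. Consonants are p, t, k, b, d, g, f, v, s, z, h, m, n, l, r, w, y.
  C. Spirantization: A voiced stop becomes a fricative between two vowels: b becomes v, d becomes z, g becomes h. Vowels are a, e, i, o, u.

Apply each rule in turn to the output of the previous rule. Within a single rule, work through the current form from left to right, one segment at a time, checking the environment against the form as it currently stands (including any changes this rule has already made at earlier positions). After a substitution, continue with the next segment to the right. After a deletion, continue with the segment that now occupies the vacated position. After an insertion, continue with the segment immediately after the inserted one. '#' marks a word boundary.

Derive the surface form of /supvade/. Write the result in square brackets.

[spfaze]

A Progressive Voicing Assimilation: [supvade] → [supfade]
B Syncope: [supfade] → [spfade]
C Spirantization: [spfade] → [spfaze]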